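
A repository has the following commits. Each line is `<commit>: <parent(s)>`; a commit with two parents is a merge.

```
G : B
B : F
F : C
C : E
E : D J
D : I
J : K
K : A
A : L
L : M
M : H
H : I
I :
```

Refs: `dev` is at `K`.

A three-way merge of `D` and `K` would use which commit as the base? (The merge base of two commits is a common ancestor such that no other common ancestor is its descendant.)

I

Ancestors of D: {D, I}.
Ancestors of K: {A, H, I, K, L, M}.
Common ancestors: {I}.
The only common ancestor is I, so it is the merge base.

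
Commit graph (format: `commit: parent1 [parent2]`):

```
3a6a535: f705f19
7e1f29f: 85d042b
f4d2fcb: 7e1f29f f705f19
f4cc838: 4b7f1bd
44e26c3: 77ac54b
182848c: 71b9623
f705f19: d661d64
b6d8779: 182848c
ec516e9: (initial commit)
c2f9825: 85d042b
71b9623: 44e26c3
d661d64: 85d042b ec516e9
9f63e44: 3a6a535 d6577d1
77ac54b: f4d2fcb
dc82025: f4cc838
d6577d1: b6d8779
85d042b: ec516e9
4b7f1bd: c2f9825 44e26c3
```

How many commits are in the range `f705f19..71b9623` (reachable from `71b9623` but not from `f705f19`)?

5

Reachable from 71b9623: {44e26c3, 71b9623, 77ac54b, 7e1f29f, 85d042b, d661d64, ec516e9, f4d2fcb, f705f19}.
Reachable from f705f19: {85d042b, d661d64, ec516e9, f705f19}.
In 71b9623's history but not f705f19's: {44e26c3, 71b9623, 77ac54b, 7e1f29f, f4d2fcb} — 5 commits.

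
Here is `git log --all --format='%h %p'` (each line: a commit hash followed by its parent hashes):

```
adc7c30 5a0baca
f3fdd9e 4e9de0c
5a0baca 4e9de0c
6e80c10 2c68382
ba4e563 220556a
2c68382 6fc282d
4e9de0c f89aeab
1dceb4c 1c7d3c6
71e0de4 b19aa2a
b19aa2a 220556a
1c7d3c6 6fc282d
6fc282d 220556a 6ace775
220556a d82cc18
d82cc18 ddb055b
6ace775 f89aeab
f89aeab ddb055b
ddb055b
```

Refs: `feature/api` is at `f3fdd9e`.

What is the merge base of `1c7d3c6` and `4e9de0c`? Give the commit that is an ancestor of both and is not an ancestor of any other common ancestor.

f89aeab

Ancestors of 1c7d3c6: {1c7d3c6, 220556a, 6ace775, 6fc282d, d82cc18, ddb055b, f89aeab}.
Ancestors of 4e9de0c: {4e9de0c, ddb055b, f89aeab}.
Common ancestors: {ddb055b, f89aeab}.
Among these, f89aeab is not an ancestor of any other common ancestor — it is the merge base.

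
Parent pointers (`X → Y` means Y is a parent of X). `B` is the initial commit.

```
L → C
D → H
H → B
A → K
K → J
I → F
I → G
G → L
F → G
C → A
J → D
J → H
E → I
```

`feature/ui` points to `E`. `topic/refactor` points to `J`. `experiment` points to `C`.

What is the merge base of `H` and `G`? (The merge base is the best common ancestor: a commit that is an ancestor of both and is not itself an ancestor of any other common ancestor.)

Ancestors of H: {B, H}.
Ancestors of G: {A, B, C, D, G, H, J, K, L}.
Common ancestors: {B, H}.
Among these, H is not an ancestor of any other common ancestor — it is the merge base.

H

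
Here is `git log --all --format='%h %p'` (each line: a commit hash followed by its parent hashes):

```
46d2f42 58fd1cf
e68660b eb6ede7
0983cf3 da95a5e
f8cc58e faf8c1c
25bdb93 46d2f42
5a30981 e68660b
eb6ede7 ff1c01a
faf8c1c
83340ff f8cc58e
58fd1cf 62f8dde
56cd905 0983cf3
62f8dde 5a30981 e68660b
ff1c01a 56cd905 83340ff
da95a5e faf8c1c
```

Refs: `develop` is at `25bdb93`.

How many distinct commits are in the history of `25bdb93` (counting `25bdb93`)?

Walking parent pointers from 25bdb93: reachable set = {0983cf3, 25bdb93, 46d2f42, 56cd905, 58fd1cf, 5a30981, 62f8dde, 83340ff, da95a5e, e68660b, eb6ede7, f8cc58e, faf8c1c, ff1c01a}.
That is 14 commits.

14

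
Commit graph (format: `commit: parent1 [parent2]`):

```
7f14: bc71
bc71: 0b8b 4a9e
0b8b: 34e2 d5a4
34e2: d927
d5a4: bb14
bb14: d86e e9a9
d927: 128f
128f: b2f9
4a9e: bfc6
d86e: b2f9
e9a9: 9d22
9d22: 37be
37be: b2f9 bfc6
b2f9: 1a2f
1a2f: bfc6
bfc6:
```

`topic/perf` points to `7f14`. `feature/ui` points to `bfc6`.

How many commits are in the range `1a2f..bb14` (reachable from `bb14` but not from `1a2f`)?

6

Reachable from bb14: {1a2f, 37be, 9d22, b2f9, bb14, bfc6, d86e, e9a9}.
Reachable from 1a2f: {1a2f, bfc6}.
In bb14's history but not 1a2f's: {37be, 9d22, b2f9, bb14, d86e, e9a9} — 6 commits.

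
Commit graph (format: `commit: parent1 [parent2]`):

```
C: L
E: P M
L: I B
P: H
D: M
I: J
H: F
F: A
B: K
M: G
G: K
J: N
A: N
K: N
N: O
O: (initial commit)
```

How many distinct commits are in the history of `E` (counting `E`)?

Walking parent pointers from E: reachable set = {A, E, F, G, H, K, M, N, O, P}.
That is 10 commits.

10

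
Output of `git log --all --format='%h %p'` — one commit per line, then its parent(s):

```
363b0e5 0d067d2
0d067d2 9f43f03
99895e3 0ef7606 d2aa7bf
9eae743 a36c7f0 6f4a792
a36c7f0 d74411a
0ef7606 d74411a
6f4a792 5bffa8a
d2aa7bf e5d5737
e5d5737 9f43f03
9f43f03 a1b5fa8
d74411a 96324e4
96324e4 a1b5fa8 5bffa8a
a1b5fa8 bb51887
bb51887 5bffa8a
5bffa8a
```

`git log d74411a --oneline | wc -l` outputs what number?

Walking parent pointers from d74411a: reachable set = {5bffa8a, 96324e4, a1b5fa8, bb51887, d74411a}.
That is 5 commits.

5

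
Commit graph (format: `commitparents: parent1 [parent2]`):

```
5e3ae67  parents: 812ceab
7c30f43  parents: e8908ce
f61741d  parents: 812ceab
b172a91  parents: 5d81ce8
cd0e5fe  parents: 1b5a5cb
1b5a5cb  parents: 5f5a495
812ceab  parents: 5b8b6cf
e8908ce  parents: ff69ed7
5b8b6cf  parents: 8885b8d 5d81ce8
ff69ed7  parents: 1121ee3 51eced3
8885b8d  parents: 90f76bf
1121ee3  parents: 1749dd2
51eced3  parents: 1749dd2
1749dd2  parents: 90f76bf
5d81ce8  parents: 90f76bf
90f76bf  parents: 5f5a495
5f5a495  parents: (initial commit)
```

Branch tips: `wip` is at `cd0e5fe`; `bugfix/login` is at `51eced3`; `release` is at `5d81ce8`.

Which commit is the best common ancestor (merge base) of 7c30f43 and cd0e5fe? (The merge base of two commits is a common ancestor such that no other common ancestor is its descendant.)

5f5a495

Ancestors of 7c30f43: {1121ee3, 1749dd2, 51eced3, 5f5a495, 7c30f43, 90f76bf, e8908ce, ff69ed7}.
Ancestors of cd0e5fe: {1b5a5cb, 5f5a495, cd0e5fe}.
Common ancestors: {5f5a495}.
The only common ancestor is 5f5a495, so it is the merge base.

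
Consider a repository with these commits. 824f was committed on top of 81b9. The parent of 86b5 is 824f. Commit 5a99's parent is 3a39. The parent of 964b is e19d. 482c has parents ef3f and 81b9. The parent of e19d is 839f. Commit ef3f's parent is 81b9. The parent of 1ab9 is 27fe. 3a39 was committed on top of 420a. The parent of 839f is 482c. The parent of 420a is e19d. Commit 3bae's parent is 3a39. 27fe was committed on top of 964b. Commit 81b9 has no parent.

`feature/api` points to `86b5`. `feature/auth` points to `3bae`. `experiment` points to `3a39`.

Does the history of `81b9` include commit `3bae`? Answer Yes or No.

Ancestors of 81b9: {81b9}.
3bae is not in that set, so it is not an ancestor of 81b9.

No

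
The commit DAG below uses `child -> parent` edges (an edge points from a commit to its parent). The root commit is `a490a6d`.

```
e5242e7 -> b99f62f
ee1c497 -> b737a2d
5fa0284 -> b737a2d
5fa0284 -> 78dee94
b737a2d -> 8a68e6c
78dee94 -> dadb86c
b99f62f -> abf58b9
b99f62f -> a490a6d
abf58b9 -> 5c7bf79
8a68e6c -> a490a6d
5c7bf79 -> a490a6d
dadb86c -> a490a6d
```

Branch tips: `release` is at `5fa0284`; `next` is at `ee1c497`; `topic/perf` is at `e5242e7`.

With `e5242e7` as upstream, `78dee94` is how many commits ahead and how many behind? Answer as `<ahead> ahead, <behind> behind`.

Reachable from 78dee94: {78dee94, a490a6d, dadb86c}.
Reachable from e5242e7: {5c7bf79, a490a6d, abf58b9, b99f62f, e5242e7}.
Only in 78dee94's history (ahead): {78dee94, dadb86c} — 2.
Only in e5242e7's history (behind): {5c7bf79, abf58b9, b99f62f, e5242e7} — 4.

2 ahead, 4 behind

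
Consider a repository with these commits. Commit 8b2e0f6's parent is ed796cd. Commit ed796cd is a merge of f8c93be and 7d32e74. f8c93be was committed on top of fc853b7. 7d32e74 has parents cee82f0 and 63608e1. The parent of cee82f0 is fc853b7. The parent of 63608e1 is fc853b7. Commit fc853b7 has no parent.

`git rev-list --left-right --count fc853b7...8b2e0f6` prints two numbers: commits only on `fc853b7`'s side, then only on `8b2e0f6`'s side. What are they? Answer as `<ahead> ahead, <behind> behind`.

Reachable from fc853b7: {fc853b7}.
Reachable from 8b2e0f6: {63608e1, 7d32e74, 8b2e0f6, cee82f0, ed796cd, f8c93be, fc853b7}.
Only in fc853b7's history (ahead): {} — 0.
Only in 8b2e0f6's history (behind): {63608e1, 7d32e74, 8b2e0f6, cee82f0, ed796cd, f8c93be} — 6.

0 ahead, 6 behind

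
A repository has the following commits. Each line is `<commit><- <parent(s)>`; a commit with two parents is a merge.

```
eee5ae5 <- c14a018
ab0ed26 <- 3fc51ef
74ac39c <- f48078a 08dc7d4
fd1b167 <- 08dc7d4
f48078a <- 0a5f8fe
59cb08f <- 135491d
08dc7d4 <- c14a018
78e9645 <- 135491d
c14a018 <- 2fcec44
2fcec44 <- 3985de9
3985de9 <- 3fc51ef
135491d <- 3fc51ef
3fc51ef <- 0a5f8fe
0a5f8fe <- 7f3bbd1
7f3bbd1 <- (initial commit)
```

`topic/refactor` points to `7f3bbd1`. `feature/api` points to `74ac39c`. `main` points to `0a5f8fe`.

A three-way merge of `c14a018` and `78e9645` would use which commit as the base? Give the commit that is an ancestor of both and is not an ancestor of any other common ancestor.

Ancestors of c14a018: {0a5f8fe, 2fcec44, 3985de9, 3fc51ef, 7f3bbd1, c14a018}.
Ancestors of 78e9645: {0a5f8fe, 135491d, 3fc51ef, 78e9645, 7f3bbd1}.
Common ancestors: {0a5f8fe, 3fc51ef, 7f3bbd1}.
Among these, 3fc51ef is not an ancestor of any other common ancestor — it is the merge base.

3fc51ef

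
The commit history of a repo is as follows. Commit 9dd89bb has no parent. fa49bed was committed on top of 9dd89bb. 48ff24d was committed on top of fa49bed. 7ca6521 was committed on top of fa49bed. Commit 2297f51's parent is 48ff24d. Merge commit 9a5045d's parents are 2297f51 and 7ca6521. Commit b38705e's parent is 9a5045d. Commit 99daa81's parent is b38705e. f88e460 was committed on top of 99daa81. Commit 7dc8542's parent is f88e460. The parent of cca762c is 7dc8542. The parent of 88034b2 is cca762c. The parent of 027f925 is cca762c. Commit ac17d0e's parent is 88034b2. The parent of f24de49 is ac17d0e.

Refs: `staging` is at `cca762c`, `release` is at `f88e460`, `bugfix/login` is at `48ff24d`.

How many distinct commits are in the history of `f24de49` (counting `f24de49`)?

14

Walking parent pointers from f24de49: reachable set = {2297f51, 48ff24d, 7ca6521, 7dc8542, 88034b2, 99daa81, 9a5045d, 9dd89bb, ac17d0e, b38705e, cca762c, f24de49, f88e460, fa49bed}.
That is 14 commits.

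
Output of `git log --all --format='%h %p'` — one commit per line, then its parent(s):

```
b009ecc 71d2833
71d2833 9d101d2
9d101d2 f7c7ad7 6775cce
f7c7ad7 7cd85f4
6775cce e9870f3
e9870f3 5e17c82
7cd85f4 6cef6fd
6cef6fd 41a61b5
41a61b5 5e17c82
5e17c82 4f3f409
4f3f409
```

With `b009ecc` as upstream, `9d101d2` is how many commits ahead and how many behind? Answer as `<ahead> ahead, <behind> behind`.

0 ahead, 2 behind

Reachable from 9d101d2: {41a61b5, 4f3f409, 5e17c82, 6775cce, 6cef6fd, 7cd85f4, 9d101d2, e9870f3, f7c7ad7}.
Reachable from b009ecc: {41a61b5, 4f3f409, 5e17c82, 6775cce, 6cef6fd, 71d2833, 7cd85f4, 9d101d2, b009ecc, e9870f3, f7c7ad7}.
Only in 9d101d2's history (ahead): {} — 0.
Only in b009ecc's history (behind): {71d2833, b009ecc} — 2.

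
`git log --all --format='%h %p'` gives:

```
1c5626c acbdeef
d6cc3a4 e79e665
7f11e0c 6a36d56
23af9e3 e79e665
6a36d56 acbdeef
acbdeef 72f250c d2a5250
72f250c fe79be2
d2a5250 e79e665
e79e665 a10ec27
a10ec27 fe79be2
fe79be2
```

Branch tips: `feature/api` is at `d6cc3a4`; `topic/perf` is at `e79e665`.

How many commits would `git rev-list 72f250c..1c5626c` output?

5

Reachable from 1c5626c: {1c5626c, 72f250c, a10ec27, acbdeef, d2a5250, e79e665, fe79be2}.
Reachable from 72f250c: {72f250c, fe79be2}.
In 1c5626c's history but not 72f250c's: {1c5626c, a10ec27, acbdeef, d2a5250, e79e665} — 5 commits.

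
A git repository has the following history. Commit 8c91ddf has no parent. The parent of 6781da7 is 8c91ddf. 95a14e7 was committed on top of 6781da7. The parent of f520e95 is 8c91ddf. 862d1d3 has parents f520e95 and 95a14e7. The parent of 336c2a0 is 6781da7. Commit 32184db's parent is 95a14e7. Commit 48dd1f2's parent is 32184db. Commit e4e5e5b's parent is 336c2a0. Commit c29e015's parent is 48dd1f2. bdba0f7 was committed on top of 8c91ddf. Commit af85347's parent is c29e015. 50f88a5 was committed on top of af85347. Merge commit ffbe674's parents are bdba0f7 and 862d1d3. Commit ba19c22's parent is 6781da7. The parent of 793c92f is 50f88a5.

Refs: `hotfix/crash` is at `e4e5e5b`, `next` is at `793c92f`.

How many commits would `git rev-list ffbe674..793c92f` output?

Reachable from 793c92f: {32184db, 48dd1f2, 50f88a5, 6781da7, 793c92f, 8c91ddf, 95a14e7, af85347, c29e015}.
Reachable from ffbe674: {6781da7, 862d1d3, 8c91ddf, 95a14e7, bdba0f7, f520e95, ffbe674}.
In 793c92f's history but not ffbe674's: {32184db, 48dd1f2, 50f88a5, 793c92f, af85347, c29e015} — 6 commits.

6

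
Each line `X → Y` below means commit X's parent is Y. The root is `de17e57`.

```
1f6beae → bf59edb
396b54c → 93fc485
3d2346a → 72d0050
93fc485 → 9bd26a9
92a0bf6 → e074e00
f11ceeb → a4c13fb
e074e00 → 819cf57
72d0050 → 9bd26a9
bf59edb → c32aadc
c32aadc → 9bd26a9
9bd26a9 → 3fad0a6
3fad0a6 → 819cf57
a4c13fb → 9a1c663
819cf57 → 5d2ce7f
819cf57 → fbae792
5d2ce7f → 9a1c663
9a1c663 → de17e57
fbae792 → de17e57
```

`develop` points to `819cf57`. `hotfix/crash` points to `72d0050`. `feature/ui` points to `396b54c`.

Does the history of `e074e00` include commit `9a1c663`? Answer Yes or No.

Yes

Ancestors of e074e00 (commits reachable by following parents): {5d2ce7f, 819cf57, 9a1c663, de17e57, e074e00, fbae792}.
9a1c663 is in that set, so it is an ancestor of e074e00.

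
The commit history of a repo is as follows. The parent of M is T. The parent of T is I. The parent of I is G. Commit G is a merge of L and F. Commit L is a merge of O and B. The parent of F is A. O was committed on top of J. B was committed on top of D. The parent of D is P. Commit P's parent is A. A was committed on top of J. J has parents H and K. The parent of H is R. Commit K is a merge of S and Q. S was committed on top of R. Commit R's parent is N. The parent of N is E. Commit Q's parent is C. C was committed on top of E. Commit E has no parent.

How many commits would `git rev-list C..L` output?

13

Reachable from L: {A, B, C, D, E, H, J, K, L, N, O, P, Q, R, S}.
Reachable from C: {C, E}.
In L's history but not C's: {A, B, D, H, J, K, L, N, O, P, Q, R, S} — 13 commits.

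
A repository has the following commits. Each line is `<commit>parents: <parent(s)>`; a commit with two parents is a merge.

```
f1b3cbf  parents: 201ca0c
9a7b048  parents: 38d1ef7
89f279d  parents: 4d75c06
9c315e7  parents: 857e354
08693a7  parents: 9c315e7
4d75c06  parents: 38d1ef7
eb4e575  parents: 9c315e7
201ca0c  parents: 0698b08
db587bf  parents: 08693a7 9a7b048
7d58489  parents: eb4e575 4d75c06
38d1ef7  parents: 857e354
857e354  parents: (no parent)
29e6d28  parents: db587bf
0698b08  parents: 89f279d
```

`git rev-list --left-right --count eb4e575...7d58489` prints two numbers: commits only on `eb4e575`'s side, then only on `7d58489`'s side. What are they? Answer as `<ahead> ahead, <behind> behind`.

Reachable from eb4e575: {857e354, 9c315e7, eb4e575}.
Reachable from 7d58489: {38d1ef7, 4d75c06, 7d58489, 857e354, 9c315e7, eb4e575}.
Only in eb4e575's history (ahead): {} — 0.
Only in 7d58489's history (behind): {38d1ef7, 4d75c06, 7d58489} — 3.

0 ahead, 3 behind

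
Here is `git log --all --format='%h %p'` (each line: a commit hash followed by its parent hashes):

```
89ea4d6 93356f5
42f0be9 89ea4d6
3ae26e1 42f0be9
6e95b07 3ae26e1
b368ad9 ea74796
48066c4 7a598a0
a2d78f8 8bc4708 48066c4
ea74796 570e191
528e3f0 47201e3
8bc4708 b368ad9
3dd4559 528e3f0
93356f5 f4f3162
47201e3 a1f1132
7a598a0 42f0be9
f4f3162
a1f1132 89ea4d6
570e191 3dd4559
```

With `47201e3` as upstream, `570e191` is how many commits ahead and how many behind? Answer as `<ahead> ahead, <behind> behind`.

3 ahead, 0 behind

Reachable from 570e191: {3dd4559, 47201e3, 528e3f0, 570e191, 89ea4d6, 93356f5, a1f1132, f4f3162}.
Reachable from 47201e3: {47201e3, 89ea4d6, 93356f5, a1f1132, f4f3162}.
Only in 570e191's history (ahead): {3dd4559, 528e3f0, 570e191} — 3.
Only in 47201e3's history (behind): {} — 0.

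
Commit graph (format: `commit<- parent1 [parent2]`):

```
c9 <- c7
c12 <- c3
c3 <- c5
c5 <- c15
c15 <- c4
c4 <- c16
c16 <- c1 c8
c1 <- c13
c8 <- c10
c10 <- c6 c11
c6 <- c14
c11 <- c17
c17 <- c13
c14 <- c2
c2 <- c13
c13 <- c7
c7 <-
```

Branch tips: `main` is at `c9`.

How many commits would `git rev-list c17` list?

3

Walking parent pointers from c17: reachable set = {c13, c17, c7}.
That is 3 commits.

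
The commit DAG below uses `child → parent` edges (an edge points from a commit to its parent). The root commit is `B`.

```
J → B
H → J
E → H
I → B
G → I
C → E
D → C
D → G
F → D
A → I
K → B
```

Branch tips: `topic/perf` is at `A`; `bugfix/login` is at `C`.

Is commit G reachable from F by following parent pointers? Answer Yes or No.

Yes

Ancestors of F (commits reachable by following parents): {B, C, D, E, F, G, H, I, J}.
G is in that set, so it is an ancestor of F.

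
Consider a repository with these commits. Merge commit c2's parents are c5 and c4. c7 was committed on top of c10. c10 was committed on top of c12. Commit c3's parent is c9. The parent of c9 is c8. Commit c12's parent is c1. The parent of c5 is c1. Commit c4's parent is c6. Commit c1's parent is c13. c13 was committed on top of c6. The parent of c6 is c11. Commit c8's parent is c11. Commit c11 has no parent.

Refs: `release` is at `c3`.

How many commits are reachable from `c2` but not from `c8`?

Reachable from c2: {c1, c11, c13, c2, c4, c5, c6}.
Reachable from c8: {c11, c8}.
In c2's history but not c8's: {c1, c13, c2, c4, c5, c6} — 6 commits.

6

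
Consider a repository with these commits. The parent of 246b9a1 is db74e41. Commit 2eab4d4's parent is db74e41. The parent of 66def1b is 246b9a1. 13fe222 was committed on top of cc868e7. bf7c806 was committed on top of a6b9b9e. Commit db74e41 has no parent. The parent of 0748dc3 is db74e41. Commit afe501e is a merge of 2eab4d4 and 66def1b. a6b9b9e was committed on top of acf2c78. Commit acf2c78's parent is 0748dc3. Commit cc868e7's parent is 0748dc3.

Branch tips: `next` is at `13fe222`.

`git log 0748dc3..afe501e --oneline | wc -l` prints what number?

4

Reachable from afe501e: {246b9a1, 2eab4d4, 66def1b, afe501e, db74e41}.
Reachable from 0748dc3: {0748dc3, db74e41}.
In afe501e's history but not 0748dc3's: {246b9a1, 2eab4d4, 66def1b, afe501e} — 4 commits.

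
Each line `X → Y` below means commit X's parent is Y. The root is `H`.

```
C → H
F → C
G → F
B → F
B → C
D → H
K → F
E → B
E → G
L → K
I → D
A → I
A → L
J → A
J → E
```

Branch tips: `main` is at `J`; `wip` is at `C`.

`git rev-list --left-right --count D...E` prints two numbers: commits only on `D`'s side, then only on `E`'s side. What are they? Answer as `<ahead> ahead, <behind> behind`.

Reachable from D: {D, H}.
Reachable from E: {B, C, E, F, G, H}.
Only in D's history (ahead): {D} — 1.
Only in E's history (behind): {B, C, E, F, G} — 5.

1 ahead, 5 behind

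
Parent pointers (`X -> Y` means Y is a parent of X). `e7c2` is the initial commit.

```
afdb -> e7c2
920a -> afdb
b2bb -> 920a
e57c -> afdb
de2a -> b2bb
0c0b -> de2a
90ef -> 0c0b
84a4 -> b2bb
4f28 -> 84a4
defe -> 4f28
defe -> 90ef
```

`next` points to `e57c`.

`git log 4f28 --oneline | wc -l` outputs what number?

Walking parent pointers from 4f28: reachable set = {4f28, 84a4, 920a, afdb, b2bb, e7c2}.
That is 6 commits.

6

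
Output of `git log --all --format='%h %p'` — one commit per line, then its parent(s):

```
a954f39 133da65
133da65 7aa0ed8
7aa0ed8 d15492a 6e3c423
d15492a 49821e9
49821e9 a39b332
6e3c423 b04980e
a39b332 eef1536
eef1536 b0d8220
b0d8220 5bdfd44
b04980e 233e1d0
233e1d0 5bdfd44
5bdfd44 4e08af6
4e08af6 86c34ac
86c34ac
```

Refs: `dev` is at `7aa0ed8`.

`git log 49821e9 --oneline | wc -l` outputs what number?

Walking parent pointers from 49821e9: reachable set = {49821e9, 4e08af6, 5bdfd44, 86c34ac, a39b332, b0d8220, eef1536}.
That is 7 commits.

7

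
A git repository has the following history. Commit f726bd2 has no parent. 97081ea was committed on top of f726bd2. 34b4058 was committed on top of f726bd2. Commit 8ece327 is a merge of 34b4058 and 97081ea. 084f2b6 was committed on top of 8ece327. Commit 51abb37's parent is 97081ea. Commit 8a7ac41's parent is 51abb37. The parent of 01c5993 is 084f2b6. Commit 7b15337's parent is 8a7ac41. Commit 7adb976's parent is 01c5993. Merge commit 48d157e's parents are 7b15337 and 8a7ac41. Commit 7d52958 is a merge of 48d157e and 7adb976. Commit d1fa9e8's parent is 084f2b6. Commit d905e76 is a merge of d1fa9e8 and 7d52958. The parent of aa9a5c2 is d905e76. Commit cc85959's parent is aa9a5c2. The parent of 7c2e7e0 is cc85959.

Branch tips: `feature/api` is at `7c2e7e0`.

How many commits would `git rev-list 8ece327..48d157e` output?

Reachable from 48d157e: {48d157e, 51abb37, 7b15337, 8a7ac41, 97081ea, f726bd2}.
Reachable from 8ece327: {34b4058, 8ece327, 97081ea, f726bd2}.
In 48d157e's history but not 8ece327's: {48d157e, 51abb37, 7b15337, 8a7ac41} — 4 commits.

4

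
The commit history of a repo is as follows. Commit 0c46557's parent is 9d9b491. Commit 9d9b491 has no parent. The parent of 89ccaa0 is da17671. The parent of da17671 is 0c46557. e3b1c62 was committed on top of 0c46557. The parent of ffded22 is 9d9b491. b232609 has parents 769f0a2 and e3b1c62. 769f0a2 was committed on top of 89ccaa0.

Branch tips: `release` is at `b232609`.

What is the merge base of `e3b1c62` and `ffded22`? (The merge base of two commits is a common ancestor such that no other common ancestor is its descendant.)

Ancestors of e3b1c62: {0c46557, 9d9b491, e3b1c62}.
Ancestors of ffded22: {9d9b491, ffded22}.
Common ancestors: {9d9b491}.
The only common ancestor is 9d9b491, so it is the merge base.

9d9b491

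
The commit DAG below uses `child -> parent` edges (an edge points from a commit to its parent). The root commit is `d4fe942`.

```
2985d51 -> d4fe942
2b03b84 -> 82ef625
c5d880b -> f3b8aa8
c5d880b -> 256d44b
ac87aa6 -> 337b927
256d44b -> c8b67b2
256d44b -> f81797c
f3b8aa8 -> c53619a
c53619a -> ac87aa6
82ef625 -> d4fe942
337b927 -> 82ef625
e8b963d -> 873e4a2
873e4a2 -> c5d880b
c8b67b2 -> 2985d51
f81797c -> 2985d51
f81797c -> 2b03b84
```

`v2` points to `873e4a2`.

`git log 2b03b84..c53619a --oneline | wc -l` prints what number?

Reachable from c53619a: {337b927, 82ef625, ac87aa6, c53619a, d4fe942}.
Reachable from 2b03b84: {2b03b84, 82ef625, d4fe942}.
In c53619a's history but not 2b03b84's: {337b927, ac87aa6, c53619a} — 3 commits.

3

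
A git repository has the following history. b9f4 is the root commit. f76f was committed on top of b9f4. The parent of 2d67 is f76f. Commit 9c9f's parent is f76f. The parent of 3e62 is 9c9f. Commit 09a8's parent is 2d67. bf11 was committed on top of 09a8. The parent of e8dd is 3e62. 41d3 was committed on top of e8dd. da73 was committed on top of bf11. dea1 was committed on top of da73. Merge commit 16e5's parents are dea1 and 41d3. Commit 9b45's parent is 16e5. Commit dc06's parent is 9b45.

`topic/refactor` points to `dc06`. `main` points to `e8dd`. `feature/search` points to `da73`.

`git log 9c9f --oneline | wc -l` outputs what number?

3

Walking parent pointers from 9c9f: reachable set = {9c9f, b9f4, f76f}.
That is 3 commits.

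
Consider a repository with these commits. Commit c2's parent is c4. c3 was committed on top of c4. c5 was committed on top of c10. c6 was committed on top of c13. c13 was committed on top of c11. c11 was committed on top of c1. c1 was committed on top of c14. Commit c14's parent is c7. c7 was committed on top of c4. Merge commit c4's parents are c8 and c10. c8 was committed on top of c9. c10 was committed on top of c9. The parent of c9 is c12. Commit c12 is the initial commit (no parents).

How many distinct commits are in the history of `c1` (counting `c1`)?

8

Walking parent pointers from c1: reachable set = {c1, c10, c12, c14, c4, c7, c8, c9}.
That is 8 commits.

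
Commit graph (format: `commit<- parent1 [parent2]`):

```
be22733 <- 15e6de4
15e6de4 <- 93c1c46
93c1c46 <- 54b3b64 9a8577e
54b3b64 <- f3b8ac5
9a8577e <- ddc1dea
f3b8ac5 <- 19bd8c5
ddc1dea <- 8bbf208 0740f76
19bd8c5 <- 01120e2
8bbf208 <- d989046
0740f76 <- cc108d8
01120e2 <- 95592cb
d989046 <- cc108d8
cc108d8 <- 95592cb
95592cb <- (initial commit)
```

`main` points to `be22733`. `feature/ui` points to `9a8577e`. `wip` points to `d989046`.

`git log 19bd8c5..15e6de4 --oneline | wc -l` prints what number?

10

Reachable from 15e6de4: {01120e2, 0740f76, 15e6de4, 19bd8c5, 54b3b64, 8bbf208, 93c1c46, 95592cb, 9a8577e, cc108d8, d989046, ddc1dea, f3b8ac5}.
Reachable from 19bd8c5: {01120e2, 19bd8c5, 95592cb}.
In 15e6de4's history but not 19bd8c5's: {0740f76, 15e6de4, 54b3b64, 8bbf208, 93c1c46, 9a8577e, cc108d8, d989046, ddc1dea, f3b8ac5} — 10 commits.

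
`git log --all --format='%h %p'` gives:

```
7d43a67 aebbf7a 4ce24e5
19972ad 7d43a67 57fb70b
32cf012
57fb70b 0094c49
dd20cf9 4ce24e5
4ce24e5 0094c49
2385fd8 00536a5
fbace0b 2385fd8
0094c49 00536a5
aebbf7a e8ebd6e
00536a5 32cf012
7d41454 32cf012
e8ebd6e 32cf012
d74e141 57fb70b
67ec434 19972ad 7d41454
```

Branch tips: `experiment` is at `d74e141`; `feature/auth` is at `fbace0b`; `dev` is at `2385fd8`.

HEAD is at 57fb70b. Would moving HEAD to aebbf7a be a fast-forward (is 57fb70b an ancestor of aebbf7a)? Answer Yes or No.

No

A fast-forward from 57fb70b to aebbf7a is possible iff 57fb70b is an ancestor of aebbf7a.
Ancestors of aebbf7a: {32cf012, aebbf7a, e8ebd6e}.
57fb70b is not among them, so fast-forward is not possible.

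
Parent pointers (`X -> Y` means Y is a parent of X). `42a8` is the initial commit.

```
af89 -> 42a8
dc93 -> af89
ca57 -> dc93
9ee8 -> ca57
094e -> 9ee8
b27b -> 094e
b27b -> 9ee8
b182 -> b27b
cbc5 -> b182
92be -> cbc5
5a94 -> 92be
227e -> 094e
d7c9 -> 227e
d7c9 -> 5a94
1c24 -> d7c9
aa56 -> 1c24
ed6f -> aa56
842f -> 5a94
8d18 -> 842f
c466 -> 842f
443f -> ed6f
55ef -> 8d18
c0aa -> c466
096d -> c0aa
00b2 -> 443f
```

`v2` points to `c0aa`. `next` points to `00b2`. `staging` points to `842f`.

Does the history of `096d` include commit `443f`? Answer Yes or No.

Ancestors of 096d: {094e, 096d, 42a8, 5a94, 842f, 92be, 9ee8, af89, b182, b27b, c0aa, c466, ca57, cbc5, dc93}.
443f is not in that set, so it is not an ancestor of 096d.

No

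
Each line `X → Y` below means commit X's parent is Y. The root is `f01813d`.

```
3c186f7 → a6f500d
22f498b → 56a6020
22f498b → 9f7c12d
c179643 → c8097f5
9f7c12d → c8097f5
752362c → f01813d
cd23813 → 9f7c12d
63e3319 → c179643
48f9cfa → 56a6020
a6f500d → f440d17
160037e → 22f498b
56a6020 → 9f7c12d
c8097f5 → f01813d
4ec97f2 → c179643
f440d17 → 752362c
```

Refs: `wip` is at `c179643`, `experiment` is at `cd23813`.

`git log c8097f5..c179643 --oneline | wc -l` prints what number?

Reachable from c179643: {c179643, c8097f5, f01813d}.
Reachable from c8097f5: {c8097f5, f01813d}.
In c179643's history but not c8097f5's: {c179643} — 1 commit.

1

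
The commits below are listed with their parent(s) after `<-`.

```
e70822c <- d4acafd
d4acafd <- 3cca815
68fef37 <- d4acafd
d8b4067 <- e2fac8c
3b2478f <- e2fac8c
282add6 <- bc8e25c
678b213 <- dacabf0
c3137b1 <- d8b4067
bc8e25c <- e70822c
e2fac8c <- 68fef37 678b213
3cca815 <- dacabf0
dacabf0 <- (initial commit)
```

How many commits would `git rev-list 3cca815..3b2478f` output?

Reachable from 3b2478f: {3b2478f, 3cca815, 678b213, 68fef37, d4acafd, dacabf0, e2fac8c}.
Reachable from 3cca815: {3cca815, dacabf0}.
In 3b2478f's history but not 3cca815's: {3b2478f, 678b213, 68fef37, d4acafd, e2fac8c} — 5 commits.

5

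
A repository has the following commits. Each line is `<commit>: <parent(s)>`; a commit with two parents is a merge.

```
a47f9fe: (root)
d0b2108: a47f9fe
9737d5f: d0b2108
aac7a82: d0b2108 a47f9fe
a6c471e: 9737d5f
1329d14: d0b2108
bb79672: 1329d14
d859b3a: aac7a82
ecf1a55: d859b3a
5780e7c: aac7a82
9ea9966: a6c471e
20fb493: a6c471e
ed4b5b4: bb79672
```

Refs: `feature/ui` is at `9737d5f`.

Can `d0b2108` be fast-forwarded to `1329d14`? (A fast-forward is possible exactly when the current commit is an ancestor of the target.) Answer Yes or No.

A fast-forward from d0b2108 to 1329d14 is possible iff d0b2108 is an ancestor of 1329d14.
Ancestors of 1329d14: {1329d14, a47f9fe, d0b2108}.
d0b2108 is among them, so fast-forward is possible.

Yes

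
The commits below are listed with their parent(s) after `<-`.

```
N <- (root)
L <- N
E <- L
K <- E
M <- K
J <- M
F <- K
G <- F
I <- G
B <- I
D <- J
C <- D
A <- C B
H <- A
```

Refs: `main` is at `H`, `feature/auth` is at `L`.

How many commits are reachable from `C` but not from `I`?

4

Reachable from C: {C, D, E, J, K, L, M, N}.
Reachable from I: {E, F, G, I, K, L, N}.
In C's history but not I's: {C, D, J, M} — 4 commits.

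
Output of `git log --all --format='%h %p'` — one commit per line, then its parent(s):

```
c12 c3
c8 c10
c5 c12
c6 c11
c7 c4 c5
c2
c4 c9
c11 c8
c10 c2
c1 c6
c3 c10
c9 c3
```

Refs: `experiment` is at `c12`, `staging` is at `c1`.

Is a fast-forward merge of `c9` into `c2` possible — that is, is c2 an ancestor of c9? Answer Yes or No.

Yes

A fast-forward from c2 to c9 is possible iff c2 is an ancestor of c9.
Ancestors of c9: {c10, c2, c3, c9}.
c2 is among them, so fast-forward is possible.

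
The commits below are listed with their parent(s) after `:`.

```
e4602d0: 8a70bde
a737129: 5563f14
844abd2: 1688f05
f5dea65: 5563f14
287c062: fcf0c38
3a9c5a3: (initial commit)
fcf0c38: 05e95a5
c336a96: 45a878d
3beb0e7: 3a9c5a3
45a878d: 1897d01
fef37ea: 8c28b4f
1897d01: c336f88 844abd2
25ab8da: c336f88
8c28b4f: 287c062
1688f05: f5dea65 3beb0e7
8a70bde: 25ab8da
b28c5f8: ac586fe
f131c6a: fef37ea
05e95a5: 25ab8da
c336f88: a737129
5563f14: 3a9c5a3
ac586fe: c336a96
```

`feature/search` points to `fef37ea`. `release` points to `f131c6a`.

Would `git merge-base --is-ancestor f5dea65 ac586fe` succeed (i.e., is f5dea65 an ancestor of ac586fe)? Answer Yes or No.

Yes

Ancestors of ac586fe (commits reachable by following parents): {1688f05, 1897d01, 3a9c5a3, 3beb0e7, 45a878d, 5563f14, 844abd2, a737129, ac586fe, c336a96, c336f88, f5dea65}.
f5dea65 is in that set, so it is an ancestor of ac586fe.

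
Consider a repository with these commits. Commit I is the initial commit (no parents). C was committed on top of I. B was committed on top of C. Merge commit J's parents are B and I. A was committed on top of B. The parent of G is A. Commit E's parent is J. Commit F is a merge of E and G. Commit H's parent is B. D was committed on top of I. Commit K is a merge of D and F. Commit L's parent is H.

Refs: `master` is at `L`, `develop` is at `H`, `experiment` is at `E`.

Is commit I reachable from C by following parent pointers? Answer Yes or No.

Ancestors of C (commits reachable by following parents): {C, I}.
I is in that set, so it is an ancestor of C.

Yes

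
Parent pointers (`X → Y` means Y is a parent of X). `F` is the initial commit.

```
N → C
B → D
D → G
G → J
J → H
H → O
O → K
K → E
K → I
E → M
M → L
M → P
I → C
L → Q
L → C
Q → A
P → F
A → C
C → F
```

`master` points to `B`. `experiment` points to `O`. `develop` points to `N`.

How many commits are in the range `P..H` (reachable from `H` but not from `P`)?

10

Reachable from H: {A, C, E, F, H, I, K, L, M, O, P, Q}.
Reachable from P: {F, P}.
In H's history but not P's: {A, C, E, H, I, K, L, M, O, Q} — 10 commits.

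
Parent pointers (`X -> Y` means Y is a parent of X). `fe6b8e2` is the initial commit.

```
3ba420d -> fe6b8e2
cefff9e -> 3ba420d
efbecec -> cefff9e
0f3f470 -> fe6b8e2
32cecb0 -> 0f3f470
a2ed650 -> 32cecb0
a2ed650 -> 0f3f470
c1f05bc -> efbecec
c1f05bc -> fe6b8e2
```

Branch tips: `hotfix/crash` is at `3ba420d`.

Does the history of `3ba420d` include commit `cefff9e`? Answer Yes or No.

Ancestors of 3ba420d: {3ba420d, fe6b8e2}.
cefff9e is not in that set, so it is not an ancestor of 3ba420d.

No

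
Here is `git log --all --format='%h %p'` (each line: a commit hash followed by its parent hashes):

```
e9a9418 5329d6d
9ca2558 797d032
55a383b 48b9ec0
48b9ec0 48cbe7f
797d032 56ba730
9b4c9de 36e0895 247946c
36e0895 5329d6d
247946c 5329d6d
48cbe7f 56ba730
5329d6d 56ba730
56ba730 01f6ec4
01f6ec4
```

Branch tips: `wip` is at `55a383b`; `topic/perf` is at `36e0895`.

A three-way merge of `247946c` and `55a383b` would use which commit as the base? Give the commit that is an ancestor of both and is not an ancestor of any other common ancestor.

Ancestors of 247946c: {01f6ec4, 247946c, 5329d6d, 56ba730}.
Ancestors of 55a383b: {01f6ec4, 48b9ec0, 48cbe7f, 55a383b, 56ba730}.
Common ancestors: {01f6ec4, 56ba730}.
Among these, 56ba730 is not an ancestor of any other common ancestor — it is the merge base.

56ba730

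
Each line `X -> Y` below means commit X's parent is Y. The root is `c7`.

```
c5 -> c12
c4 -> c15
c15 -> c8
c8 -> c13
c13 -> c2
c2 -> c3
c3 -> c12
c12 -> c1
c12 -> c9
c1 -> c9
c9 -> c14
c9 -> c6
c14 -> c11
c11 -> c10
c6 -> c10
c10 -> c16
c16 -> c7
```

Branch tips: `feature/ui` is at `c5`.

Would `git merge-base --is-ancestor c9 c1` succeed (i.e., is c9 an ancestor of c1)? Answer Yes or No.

Ancestors of c1 (commits reachable by following parents): {c1, c10, c11, c14, c16, c6, c7, c9}.
c9 is in that set, so it is an ancestor of c1.

Yes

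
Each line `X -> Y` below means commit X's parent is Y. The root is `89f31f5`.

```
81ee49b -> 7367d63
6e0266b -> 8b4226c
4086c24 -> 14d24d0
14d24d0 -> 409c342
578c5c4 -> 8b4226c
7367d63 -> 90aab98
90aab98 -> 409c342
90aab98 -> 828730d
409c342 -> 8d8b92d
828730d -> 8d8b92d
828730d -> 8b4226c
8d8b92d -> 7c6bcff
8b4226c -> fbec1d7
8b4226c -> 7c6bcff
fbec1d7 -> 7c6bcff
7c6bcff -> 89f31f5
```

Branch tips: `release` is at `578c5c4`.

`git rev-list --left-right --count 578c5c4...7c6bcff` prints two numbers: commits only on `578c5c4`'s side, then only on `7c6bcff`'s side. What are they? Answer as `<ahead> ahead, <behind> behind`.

3 ahead, 0 behind

Reachable from 578c5c4: {578c5c4, 7c6bcff, 89f31f5, 8b4226c, fbec1d7}.
Reachable from 7c6bcff: {7c6bcff, 89f31f5}.
Only in 578c5c4's history (ahead): {578c5c4, 8b4226c, fbec1d7} — 3.
Only in 7c6bcff's history (behind): {} — 0.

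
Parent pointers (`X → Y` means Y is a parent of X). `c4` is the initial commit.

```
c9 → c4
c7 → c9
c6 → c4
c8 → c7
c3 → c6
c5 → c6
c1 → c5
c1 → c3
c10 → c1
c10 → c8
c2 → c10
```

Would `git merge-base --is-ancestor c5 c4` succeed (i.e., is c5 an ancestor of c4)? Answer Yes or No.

No

Ancestors of c4: {c4}.
c5 is not in that set, so it is not an ancestor of c4.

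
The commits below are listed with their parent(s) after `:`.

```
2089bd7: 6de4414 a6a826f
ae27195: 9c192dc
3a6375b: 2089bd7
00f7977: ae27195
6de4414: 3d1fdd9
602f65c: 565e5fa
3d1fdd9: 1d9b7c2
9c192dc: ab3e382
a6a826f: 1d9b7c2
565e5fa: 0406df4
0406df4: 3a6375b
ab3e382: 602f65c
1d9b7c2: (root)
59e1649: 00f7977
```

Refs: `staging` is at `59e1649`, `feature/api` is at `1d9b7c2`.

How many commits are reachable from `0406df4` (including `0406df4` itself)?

Walking parent pointers from 0406df4: reachable set = {0406df4, 1d9b7c2, 2089bd7, 3a6375b, 3d1fdd9, 6de4414, a6a826f}.
That is 7 commits.

7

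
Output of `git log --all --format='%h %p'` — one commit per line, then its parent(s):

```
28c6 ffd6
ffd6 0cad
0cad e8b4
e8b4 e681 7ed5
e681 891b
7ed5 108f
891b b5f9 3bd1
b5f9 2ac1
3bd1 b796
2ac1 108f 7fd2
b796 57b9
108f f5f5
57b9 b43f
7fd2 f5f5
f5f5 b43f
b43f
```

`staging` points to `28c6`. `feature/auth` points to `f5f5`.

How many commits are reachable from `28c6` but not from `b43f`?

15

Reachable from 28c6: {0cad, 108f, 28c6, 2ac1, 3bd1, 57b9, 7ed5, 7fd2, 891b, b43f, b5f9, b796, e681, e8b4, f5f5, ffd6}.
Reachable from b43f: {b43f}.
In 28c6's history but not b43f's: {0cad, 108f, 28c6, 2ac1, 3bd1, 57b9, 7ed5, 7fd2, 891b, b5f9, b796, e681, e8b4, f5f5, ffd6} — 15 commits.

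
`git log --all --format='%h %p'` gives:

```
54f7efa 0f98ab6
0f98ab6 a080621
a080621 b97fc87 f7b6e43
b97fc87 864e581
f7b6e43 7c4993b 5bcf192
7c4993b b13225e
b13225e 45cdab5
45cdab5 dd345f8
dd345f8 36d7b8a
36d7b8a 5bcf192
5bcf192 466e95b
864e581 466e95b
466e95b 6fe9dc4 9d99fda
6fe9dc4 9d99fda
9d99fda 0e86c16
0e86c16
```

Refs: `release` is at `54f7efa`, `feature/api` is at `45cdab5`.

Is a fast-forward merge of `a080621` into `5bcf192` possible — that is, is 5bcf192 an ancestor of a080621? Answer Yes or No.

Yes

A fast-forward from 5bcf192 to a080621 is possible iff 5bcf192 is an ancestor of a080621.
Ancestors of a080621: {0e86c16, 36d7b8a, 45cdab5, 466e95b, 5bcf192, 6fe9dc4, 7c4993b, 864e581, 9d99fda, a080621, b13225e, b97fc87, dd345f8, f7b6e43}.
5bcf192 is among them, so fast-forward is possible.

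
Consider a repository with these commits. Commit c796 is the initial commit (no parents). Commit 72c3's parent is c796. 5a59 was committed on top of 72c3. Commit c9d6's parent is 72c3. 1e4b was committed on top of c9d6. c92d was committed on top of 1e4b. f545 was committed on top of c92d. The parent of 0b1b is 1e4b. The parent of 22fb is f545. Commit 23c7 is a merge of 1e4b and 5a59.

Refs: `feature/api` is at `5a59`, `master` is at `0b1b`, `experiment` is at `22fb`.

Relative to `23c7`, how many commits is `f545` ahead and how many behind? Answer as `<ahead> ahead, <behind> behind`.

Reachable from f545: {1e4b, 72c3, c796, c92d, c9d6, f545}.
Reachable from 23c7: {1e4b, 23c7, 5a59, 72c3, c796, c9d6}.
Only in f545's history (ahead): {c92d, f545} — 2.
Only in 23c7's history (behind): {23c7, 5a59} — 2.

2 ahead, 2 behind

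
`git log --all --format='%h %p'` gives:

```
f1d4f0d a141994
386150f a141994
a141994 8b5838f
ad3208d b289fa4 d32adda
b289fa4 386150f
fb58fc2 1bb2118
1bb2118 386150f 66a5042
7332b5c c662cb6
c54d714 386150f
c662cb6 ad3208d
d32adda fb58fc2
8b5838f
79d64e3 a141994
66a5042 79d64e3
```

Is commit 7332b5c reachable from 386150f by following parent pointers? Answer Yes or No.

Ancestors of 386150f: {386150f, 8b5838f, a141994}.
7332b5c is not in that set, so it is not an ancestor of 386150f.

No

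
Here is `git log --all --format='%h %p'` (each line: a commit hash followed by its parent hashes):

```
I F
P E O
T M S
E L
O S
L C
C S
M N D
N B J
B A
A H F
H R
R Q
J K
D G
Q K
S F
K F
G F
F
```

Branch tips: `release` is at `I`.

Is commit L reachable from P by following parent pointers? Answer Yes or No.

Ancestors of P (commits reachable by following parents): {C, E, F, L, O, P, S}.
L is in that set, so it is an ancestor of P.

Yes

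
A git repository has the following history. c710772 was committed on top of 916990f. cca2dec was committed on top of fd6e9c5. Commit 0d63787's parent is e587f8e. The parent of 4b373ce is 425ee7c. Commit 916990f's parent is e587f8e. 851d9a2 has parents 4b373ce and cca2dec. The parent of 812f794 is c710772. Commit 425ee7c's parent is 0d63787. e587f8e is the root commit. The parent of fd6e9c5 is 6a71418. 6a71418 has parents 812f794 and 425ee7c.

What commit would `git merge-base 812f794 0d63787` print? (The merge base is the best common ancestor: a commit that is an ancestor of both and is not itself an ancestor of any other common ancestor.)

e587f8e

Ancestors of 812f794: {812f794, 916990f, c710772, e587f8e}.
Ancestors of 0d63787: {0d63787, e587f8e}.
Common ancestors: {e587f8e}.
The only common ancestor is e587f8e, so it is the merge base.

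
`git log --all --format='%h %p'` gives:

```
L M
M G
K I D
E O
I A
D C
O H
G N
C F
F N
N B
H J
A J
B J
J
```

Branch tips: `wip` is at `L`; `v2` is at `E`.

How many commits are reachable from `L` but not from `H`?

5

Reachable from L: {B, G, J, L, M, N}.
Reachable from H: {H, J}.
In L's history but not H's: {B, G, L, M, N} — 5 commits.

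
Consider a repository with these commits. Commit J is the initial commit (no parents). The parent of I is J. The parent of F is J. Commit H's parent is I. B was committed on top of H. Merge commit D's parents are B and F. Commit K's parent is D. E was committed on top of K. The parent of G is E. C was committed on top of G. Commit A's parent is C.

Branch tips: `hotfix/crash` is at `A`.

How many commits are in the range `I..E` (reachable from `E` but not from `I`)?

Reachable from E: {B, D, E, F, H, I, J, K}.
Reachable from I: {I, J}.
In E's history but not I's: {B, D, E, F, H, K} — 6 commits.

6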